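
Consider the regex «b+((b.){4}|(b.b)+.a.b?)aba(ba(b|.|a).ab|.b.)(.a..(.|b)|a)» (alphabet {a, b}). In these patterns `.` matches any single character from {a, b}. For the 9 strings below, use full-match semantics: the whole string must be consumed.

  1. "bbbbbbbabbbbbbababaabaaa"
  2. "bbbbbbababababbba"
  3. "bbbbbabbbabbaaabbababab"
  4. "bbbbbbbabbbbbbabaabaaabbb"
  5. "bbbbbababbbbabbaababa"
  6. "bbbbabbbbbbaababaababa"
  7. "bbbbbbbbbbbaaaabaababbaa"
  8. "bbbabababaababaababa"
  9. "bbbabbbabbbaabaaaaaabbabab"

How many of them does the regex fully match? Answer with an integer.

2

1 → no match
2 → no match
3 → no match
4 → match
5 → no match
6 → no match
7 → no match
8 → match
9 → no match
Total matched: 2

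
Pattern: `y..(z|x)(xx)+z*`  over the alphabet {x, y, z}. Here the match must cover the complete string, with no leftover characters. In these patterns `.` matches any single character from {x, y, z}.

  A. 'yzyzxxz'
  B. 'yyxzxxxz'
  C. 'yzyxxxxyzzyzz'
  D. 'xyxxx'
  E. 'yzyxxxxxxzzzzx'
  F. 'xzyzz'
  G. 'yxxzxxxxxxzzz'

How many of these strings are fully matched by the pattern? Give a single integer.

2

A → match
B → no match
C → no match
D → no match — must start with 'y'
E → no match
F → no match — must start with 'y'
G → match
Total matched: 2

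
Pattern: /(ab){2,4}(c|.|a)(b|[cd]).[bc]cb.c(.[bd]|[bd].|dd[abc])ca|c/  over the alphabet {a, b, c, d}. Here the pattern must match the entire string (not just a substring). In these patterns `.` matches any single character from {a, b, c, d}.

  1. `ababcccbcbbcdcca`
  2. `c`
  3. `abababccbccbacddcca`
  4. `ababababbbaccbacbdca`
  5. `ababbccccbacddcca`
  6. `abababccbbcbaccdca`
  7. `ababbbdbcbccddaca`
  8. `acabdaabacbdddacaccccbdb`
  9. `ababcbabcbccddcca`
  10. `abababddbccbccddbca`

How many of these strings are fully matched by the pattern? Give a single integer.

1 → match
2 → match
3 → match
4 → match
5 → match
6 → match
7 → match
8 → no match
9 → match
10 → match
Total matched: 9

9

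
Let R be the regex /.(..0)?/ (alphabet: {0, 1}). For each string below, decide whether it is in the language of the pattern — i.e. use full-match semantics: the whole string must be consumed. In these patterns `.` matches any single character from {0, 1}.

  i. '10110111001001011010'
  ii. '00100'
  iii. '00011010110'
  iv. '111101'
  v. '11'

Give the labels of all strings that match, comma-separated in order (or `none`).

i → no match
ii → no match
iii → no match
iv → no match
v → no match

none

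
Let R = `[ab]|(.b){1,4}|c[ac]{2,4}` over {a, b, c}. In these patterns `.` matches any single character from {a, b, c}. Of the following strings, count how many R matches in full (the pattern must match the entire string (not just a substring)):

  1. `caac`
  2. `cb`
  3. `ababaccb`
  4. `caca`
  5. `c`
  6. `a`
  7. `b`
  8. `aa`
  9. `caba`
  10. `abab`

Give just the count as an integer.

1 → match
2 → match
3 → no match
4 → match
5 → no match
6 → match
7 → match
8 → no match
9 → no match
10 → match
Total matched: 6

6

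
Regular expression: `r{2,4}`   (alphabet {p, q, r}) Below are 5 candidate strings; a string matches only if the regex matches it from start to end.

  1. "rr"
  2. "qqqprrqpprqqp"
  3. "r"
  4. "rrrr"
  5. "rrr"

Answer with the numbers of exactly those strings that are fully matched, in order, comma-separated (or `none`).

1 → match
2 → no match — must start with "r"
3 → no match
4 → match
5 → match

1, 4, 5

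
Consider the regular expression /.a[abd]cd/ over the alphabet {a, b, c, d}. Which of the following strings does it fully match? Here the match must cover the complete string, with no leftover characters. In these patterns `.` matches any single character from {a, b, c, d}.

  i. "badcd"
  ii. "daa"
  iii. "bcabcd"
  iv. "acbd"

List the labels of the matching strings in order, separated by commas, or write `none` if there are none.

i

i → match
ii → no match — must end with "cd"
iii → no match
iv → no match — must end with "cd"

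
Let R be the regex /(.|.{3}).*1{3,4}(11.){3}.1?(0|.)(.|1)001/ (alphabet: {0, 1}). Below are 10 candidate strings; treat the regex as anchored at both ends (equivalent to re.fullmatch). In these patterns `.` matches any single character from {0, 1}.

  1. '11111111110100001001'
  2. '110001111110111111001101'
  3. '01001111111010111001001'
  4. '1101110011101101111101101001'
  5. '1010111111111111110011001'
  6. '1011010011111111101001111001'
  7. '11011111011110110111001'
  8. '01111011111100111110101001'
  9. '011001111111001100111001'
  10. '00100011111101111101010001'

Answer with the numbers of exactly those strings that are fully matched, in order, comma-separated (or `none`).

5

1 → no match
2 → no match — must end with '001'
3 → no match
4 → no match
5 → match
6 → no match
7 → no match
8 → no match
9 → no match
10 → no match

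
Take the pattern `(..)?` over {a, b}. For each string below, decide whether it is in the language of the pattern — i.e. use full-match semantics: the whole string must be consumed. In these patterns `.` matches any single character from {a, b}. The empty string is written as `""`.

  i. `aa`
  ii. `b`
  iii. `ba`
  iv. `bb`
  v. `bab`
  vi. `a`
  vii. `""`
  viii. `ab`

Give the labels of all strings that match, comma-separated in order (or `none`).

i → match
ii → no match
iii → match
iv → match
v → no match
vi → no match
vii → match
viii → match

i, iii, iv, vii, viii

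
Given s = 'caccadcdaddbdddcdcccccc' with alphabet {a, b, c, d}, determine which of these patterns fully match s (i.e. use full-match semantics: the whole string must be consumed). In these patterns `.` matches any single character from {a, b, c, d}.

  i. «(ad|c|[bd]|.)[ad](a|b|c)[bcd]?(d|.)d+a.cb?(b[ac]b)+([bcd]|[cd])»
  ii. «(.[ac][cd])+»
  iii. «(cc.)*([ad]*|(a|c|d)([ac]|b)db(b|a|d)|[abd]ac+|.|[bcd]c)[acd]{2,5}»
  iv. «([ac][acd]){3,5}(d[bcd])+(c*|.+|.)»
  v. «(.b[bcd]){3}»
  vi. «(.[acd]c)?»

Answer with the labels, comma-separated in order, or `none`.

i → no match
ii → no match
iii → no match
iv → match
v → no match
vi → no match

iv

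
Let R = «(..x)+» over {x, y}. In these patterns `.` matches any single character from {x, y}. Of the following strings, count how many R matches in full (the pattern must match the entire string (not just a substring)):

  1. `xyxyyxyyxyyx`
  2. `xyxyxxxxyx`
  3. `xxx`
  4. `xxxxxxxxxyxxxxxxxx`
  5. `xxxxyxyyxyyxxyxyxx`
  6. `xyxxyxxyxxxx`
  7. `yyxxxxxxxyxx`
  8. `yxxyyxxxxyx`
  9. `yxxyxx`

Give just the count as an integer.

7

1 → match
2 → no match
3 → match
4 → match
5 → match
6 → match
7 → match
8 → no match
9 → match
Total matched: 7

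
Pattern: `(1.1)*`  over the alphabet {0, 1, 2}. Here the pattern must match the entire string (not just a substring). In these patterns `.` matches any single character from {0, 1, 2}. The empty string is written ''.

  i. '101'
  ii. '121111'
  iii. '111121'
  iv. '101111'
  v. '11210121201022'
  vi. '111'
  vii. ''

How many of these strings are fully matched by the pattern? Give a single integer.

6

i → match
ii → match
iii → match
iv → match
v → no match
vi → match
vii → match
Total matched: 6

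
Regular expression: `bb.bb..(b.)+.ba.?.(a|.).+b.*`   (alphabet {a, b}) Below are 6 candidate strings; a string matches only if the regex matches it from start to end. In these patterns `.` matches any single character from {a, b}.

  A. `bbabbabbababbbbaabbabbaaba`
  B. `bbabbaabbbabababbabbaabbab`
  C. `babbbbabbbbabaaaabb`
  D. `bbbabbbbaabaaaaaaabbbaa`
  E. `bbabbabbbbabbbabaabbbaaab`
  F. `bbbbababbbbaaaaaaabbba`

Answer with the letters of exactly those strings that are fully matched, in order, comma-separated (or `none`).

A → match
B → match
C → no match — must start with `bb`
D → no match
E → no match
F → no match

A, B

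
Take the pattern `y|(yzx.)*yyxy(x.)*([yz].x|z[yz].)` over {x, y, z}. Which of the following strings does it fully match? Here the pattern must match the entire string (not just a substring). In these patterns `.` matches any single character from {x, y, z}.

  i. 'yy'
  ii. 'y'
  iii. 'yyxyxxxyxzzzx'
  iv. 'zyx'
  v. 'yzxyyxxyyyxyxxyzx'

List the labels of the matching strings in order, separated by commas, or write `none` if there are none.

ii, iii

i. 'yy' → no match
ii. 'y' → match
iii → match
iv. 'zyx' → no match
v → no match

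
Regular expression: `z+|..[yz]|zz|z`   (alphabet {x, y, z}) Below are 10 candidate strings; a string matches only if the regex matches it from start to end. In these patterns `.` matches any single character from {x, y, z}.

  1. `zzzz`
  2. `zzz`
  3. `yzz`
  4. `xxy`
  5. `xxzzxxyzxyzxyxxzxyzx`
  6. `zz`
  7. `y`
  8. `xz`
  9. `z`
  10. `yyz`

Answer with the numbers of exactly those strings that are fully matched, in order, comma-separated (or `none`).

1 → match
2 → match
3 → match
4 → match
5 → no match
6 → match
7 → no match
8 → no match
9 → match
10 → match

1, 2, 3, 4, 6, 9, 10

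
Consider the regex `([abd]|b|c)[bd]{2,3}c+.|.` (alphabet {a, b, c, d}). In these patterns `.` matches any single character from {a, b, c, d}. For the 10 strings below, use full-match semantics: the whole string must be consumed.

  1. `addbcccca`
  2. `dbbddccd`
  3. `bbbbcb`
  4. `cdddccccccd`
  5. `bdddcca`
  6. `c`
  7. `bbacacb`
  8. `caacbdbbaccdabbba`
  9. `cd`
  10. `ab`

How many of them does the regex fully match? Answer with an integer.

5

1 → match
2 → no match
3 → match
4 → match
5 → match
6 → match
7 → no match
8 → no match
9 → no match
10 → no match
Total matched: 5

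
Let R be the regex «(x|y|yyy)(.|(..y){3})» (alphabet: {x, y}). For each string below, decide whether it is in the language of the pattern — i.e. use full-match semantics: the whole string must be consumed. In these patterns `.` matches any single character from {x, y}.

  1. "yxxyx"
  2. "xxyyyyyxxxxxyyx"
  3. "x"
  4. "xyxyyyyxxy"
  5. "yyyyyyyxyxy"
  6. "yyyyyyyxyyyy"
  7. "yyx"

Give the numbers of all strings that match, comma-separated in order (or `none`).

4, 6

1 → no match
2 → no match
3 → no match
4 → match
5 → no match
6 → match
7 → no match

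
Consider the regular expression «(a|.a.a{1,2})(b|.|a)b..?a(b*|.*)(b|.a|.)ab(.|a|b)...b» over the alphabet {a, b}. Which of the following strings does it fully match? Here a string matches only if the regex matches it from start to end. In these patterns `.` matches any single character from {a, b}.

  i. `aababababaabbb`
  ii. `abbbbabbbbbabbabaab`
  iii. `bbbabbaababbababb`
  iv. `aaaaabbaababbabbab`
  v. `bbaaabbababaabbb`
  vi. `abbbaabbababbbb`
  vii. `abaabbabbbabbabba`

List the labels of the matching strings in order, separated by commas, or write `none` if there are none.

i → match
ii → no match
iii → no match
iv → no match
v → no match
vi → match
vii → no match — must end with `b`

i, vi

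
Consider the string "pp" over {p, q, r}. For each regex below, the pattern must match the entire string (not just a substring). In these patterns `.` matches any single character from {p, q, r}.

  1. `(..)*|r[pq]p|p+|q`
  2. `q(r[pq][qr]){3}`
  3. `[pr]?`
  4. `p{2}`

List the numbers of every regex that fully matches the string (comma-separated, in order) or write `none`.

1, 4

1 → match
2 → no match — must start with "qr"
3 → no match
4 → match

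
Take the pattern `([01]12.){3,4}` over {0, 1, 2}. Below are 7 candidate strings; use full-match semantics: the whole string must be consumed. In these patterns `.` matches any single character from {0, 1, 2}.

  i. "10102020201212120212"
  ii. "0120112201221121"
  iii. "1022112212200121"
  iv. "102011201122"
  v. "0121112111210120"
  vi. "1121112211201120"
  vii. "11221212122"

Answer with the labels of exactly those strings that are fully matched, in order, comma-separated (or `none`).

ii, v, vi

i → no match
ii → match
iii → no match
iv. "102011201122" → no match
v → match
vi → match
vii. "11221212122" → no match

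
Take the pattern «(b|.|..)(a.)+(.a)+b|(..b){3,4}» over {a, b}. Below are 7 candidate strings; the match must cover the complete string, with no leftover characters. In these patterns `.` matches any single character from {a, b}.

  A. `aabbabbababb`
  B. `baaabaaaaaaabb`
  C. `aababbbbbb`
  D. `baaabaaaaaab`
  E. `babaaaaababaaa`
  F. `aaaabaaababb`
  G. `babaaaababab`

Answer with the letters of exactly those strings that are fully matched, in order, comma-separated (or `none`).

A, D, G

A. `aabbabbababb` → match
B → no match
C. `aababbbbbb` → no match
D. `baaabaaaaaab` → match
E → no match
F. `aaaabaaababb` → no match
G. `babaaaababab` → match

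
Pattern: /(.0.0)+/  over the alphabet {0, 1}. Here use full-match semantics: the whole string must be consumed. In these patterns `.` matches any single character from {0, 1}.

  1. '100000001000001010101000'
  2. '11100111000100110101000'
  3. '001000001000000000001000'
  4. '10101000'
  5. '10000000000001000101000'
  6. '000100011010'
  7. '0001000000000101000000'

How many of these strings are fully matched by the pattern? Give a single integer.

3

1 → match
2 → no match
3 → match
4 → match
5 → no match
6 → no match
7 → no match
Total matched: 3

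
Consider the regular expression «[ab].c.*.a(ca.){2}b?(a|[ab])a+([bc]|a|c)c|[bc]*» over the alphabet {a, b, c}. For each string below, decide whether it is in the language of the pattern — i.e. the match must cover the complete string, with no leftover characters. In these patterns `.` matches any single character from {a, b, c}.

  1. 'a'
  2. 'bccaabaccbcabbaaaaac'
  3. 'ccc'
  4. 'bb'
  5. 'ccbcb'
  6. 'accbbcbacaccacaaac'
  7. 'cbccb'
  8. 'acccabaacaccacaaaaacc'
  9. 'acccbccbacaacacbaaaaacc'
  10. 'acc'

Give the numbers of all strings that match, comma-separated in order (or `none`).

3, 4, 5, 6, 7, 8, 9

1. 'a' → no match
2 → no match
3. 'ccc' → match
4. 'bb' → match
5. 'ccbcb' → match
6 → match
7. 'cbccb' → match
8 → match
9 → match
10. 'acc' → no match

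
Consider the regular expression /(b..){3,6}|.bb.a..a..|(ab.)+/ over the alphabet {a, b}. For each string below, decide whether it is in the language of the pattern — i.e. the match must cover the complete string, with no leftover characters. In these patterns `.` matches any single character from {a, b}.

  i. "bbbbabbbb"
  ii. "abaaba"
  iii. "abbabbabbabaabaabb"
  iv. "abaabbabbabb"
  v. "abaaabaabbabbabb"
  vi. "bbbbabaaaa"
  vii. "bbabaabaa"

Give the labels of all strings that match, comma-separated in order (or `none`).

i, ii, iii, iv, vi, vii

i → match
ii → match
iii → match
iv → match
v → no match
vi → match
vii → match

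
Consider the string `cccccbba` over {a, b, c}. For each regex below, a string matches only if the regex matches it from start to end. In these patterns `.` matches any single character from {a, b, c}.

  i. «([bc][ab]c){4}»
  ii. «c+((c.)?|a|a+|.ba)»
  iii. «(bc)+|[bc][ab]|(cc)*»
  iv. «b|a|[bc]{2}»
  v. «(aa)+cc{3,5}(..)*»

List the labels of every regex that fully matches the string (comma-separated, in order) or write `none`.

i → no match — must end with `c`
ii → match
iii → no match
iv → no match
v → no match — must start with `aa`

ii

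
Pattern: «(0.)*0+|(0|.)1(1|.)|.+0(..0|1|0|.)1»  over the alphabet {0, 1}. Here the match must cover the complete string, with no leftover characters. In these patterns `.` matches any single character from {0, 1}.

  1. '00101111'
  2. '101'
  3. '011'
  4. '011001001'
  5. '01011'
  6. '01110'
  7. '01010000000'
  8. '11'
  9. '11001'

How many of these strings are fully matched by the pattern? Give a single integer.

1 → no match
2 → no match
3 → match
4 → match
5 → match
6 → no match
7 → match
8 → no match
9 → match
Total matched: 5

5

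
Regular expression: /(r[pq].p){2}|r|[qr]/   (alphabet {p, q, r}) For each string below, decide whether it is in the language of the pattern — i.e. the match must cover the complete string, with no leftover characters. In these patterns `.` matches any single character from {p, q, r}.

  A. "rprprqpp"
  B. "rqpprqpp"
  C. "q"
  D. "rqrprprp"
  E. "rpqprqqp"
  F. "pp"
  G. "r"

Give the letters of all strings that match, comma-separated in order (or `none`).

A. "rprprqpp" → match
B. "rqpprqpp" → match
C. "q" → match
D. "rqrprprp" → match
E. "rpqprqqp" → match
F. "pp" → no match
G. "r" → match

A, B, C, D, E, G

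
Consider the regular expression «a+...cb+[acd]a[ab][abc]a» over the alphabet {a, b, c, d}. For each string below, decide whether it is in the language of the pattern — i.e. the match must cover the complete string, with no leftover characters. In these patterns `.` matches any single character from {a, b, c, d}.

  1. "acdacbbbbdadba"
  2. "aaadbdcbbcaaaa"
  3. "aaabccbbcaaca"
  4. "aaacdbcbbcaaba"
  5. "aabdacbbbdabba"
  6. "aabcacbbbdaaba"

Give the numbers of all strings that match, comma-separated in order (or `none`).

1 → no match
2 → match
3 → match
4 → match
5 → match
6 → match

2, 3, 4, 5, 6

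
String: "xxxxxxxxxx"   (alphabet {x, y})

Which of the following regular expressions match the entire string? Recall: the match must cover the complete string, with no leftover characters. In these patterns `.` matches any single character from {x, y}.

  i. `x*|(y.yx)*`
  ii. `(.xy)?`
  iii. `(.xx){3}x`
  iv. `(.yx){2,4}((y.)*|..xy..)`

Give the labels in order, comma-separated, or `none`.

i, iii

i → match
ii → no match
iii → match
iv → no match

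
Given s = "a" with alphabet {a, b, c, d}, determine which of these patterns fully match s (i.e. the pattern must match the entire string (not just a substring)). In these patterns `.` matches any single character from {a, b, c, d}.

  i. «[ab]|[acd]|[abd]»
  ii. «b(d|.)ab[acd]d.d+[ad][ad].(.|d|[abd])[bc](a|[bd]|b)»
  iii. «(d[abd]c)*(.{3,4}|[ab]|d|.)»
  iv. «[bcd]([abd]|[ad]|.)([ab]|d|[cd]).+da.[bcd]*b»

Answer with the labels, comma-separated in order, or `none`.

i → match
ii → no match — must start with "b"
iii → match
iv → no match — must end with "b"

i, iii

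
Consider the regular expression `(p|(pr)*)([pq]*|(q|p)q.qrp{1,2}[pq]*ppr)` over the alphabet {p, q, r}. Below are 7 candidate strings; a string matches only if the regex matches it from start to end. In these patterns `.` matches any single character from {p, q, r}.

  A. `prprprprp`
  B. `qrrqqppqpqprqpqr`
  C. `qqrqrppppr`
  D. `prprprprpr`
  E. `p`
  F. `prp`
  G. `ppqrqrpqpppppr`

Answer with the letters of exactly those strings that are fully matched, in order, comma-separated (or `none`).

A. `prprprprp` → match
B → no match
C. `qqrqrppppr` → match
D. `prprprprpr` → match
E. `p` → match
F. `prp` → match
G → match

A, C, D, E, F, G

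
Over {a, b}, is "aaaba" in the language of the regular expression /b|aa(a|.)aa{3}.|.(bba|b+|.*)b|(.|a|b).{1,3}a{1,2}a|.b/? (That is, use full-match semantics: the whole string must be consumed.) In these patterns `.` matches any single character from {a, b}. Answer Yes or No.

No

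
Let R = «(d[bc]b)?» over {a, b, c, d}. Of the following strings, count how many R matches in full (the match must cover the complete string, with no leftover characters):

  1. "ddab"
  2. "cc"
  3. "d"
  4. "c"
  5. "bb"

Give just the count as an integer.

1. "ddab" → no match
2. "cc" → no match
3. "d" → no match
4. "c" → no match
5. "bb" → no match
Total matched: 0

0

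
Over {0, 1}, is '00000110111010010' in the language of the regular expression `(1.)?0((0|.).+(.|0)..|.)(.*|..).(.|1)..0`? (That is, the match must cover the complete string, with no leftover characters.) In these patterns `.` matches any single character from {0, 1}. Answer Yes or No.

Yes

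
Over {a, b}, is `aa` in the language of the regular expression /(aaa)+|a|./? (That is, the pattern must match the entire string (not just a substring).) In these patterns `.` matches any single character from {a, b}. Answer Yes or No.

No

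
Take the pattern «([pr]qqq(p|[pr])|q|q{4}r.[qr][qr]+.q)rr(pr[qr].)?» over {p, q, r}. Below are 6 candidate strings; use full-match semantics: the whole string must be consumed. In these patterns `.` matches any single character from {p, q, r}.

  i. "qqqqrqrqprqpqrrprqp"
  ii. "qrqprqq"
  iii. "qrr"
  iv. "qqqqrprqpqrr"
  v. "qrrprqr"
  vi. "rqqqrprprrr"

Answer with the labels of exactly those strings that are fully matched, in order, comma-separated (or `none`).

i → no match
ii → no match
iii → match
iv → match
v → match
vi → no match

iii, iv, v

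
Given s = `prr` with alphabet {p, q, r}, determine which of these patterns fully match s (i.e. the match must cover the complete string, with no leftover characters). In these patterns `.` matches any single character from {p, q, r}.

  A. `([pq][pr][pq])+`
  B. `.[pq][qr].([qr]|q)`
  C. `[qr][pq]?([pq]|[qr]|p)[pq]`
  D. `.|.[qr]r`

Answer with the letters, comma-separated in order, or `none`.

A → no match
B → no match
C → no match
D → match

D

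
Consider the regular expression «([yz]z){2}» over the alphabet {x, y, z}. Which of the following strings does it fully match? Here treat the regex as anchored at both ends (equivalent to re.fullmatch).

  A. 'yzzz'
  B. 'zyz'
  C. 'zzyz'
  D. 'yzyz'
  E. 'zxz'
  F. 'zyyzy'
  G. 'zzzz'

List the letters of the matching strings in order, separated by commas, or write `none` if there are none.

A → match
B → no match
C → match
D → match
E → no match
F → no match — must end with 'z'
G → match

A, C, D, G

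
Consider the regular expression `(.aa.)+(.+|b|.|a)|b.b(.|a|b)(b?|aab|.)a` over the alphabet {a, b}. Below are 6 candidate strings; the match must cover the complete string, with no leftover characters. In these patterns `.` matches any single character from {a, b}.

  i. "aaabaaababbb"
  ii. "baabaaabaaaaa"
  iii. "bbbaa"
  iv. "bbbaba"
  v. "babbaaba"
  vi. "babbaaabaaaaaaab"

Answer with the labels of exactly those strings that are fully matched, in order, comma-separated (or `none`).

i → match
ii → match
iii → match
iv → match
v → match
vi → no match

i, ii, iii, iv, v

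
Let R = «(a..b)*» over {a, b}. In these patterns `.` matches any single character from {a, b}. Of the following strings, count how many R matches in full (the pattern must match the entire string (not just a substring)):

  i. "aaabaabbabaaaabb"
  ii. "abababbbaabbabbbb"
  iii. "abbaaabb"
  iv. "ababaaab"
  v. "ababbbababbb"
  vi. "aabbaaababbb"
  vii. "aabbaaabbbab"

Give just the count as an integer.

2

i → no match
ii → no match
iii → no match
iv → match
v → no match
vi → match
vii → no match
Total matched: 2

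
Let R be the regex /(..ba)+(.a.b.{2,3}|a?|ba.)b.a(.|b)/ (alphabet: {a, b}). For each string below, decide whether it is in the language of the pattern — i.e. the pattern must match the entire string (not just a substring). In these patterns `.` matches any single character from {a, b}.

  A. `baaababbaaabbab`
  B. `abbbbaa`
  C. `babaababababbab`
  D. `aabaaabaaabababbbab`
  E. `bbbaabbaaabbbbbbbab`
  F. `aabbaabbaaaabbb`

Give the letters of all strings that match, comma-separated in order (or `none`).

D, E

A → no match
B → no match
C → no match
D → match
E → match
F → no match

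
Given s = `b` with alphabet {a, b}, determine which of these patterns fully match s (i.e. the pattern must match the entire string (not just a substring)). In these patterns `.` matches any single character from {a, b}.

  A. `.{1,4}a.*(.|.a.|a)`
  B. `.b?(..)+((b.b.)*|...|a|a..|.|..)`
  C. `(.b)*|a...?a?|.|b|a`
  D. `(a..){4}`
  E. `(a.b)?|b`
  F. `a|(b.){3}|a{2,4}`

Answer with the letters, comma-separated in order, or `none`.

A → no match
B → no match
C → match
D → no match — must start with `a`
E → match
F → no match

C, E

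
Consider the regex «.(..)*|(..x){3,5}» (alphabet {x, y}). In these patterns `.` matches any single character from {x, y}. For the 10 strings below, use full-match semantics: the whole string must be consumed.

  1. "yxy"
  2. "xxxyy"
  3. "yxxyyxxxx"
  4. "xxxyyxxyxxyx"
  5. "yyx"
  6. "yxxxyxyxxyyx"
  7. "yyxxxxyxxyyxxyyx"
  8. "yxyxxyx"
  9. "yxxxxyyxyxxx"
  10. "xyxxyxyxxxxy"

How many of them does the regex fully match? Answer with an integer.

7

1 → match
2 → match
3 → match
4 → match
5 → match
6 → match
7 → no match
8 → match
9 → no match
10 → no match
Total matched: 7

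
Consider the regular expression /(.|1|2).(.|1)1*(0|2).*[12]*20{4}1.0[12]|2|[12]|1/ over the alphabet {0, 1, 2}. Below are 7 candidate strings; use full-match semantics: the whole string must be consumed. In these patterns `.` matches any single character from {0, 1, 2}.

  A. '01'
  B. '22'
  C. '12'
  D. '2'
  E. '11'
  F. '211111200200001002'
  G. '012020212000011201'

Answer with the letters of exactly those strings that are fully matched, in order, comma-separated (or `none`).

D, F

A. '01' → no match
B. '22' → no match
C. '12' → no match
D. '2' → match
E. '11' → no match
F → match
G → no match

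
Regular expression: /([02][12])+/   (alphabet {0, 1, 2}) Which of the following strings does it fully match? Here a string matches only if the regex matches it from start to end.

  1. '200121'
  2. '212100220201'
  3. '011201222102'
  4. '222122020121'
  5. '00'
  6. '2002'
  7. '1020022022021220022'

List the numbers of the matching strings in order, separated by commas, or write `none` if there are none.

4

1 → no match
2 → no match
3 → no match
4 → match
5 → no match
6 → no match
7 → no match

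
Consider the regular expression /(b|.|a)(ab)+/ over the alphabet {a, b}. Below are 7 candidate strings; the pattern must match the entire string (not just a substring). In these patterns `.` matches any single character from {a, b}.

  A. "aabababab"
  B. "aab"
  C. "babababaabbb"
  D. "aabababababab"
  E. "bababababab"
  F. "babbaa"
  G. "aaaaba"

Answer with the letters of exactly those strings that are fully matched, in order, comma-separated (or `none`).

A → match
B → match
C → no match — must end with "ab"
D → match
E → match
F → no match — must end with "ab"
G → no match — must end with "ab"

A, B, D, E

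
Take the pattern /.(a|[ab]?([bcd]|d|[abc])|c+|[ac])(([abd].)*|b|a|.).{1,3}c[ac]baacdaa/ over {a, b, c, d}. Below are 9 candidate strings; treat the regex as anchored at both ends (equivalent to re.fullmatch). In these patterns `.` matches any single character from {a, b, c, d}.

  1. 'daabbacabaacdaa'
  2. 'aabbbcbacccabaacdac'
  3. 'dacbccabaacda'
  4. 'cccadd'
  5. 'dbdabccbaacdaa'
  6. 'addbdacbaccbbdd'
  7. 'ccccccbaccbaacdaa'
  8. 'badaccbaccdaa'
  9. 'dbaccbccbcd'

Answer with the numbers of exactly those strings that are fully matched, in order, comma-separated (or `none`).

1, 5, 7

1 → match
2 → no match — must end with 'baacdaa'
3 → no match — must end with 'baacdaa'
4 → no match — must end with 'baacdaa'
5 → match
6 → no match — must end with 'baacdaa'
7 → match
8 → no match — must end with 'baacdaa'
9 → no match — must end with 'baacdaa'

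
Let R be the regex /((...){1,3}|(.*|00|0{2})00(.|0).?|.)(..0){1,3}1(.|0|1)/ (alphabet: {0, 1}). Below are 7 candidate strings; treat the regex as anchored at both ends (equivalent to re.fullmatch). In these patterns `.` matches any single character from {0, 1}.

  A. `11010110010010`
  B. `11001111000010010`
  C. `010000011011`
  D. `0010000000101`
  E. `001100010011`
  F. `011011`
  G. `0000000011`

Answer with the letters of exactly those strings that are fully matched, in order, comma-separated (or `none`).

A, B, C, E, F, G

A → match
B → match
C → match
D → no match
E → match
F → match
G → match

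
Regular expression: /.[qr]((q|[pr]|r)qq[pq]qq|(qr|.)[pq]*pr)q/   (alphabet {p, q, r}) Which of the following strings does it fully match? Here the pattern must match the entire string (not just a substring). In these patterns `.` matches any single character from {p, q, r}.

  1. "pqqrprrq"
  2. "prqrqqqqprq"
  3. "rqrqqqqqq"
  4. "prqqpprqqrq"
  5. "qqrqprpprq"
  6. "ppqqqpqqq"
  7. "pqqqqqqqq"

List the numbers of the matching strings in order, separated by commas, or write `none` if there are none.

1 → no match
2 → match
3 → match
4 → no match
5 → no match
6 → no match
7 → match

2, 3, 7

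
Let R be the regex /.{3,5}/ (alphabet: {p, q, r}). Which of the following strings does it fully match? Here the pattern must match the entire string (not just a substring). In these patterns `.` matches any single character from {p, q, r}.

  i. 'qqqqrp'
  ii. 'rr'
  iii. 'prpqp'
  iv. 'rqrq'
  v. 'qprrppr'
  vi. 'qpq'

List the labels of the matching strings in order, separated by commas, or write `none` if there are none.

i. 'qqqqrp' → no match
ii. 'rr' → no match
iii. 'prpqp' → match
iv. 'rqrq' → match
v. 'qprrppr' → no match
vi. 'qpq' → match

iii, iv, vi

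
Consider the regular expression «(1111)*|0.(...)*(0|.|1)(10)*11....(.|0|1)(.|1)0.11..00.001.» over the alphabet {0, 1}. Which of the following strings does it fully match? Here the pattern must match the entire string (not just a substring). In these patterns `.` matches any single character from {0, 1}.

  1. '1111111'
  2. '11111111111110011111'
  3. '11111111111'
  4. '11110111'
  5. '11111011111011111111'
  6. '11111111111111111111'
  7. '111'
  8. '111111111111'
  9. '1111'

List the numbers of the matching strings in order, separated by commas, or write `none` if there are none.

1 → no match
2 → no match
3 → no match
4 → no match
5 → no match
6 → match
7 → no match
8 → match
9 → match

6, 8, 9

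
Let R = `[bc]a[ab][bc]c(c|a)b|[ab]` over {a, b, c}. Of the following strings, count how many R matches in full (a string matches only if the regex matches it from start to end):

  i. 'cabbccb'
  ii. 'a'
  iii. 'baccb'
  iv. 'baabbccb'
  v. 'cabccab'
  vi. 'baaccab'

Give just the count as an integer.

i → match
ii → match
iii → no match
iv → no match
v → match
vi → match
Total matched: 4

4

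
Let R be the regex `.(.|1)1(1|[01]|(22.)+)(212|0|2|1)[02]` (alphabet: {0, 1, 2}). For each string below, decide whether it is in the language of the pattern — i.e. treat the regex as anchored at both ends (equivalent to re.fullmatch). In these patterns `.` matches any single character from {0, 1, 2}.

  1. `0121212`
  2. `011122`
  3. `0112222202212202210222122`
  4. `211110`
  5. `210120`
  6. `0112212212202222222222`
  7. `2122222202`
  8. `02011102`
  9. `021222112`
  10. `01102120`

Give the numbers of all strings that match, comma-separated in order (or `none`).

2, 4, 10

1 → no match
2 → match
3 → no match
4 → match
5 → no match
6 → no match
7 → no match
8 → no match
9 → no match
10 → match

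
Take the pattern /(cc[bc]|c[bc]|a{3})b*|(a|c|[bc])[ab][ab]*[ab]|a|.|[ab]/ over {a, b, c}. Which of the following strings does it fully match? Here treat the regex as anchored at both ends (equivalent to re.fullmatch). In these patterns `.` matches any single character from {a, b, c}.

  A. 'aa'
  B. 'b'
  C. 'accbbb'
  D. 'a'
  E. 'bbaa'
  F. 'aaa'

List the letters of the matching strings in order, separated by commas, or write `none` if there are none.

B, D, E, F

A → no match
B → match
C → no match
D → match
E → match
F → match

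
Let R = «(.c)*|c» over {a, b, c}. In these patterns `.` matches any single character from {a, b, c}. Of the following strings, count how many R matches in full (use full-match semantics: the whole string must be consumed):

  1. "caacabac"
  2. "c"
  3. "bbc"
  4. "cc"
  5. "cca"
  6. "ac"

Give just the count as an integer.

1 → no match
2 → match
3 → no match
4 → match
5 → no match
6 → match
Total matched: 3

3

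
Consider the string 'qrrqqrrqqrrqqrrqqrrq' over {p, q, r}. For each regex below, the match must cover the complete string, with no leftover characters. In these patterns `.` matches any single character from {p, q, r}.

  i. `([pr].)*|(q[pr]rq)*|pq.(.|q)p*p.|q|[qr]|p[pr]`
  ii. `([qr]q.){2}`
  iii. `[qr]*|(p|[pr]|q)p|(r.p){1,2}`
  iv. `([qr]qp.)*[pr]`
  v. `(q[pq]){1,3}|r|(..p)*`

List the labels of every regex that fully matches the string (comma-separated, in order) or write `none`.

i → match
ii → no match
iii → match
iv → no match
v → no match

i, iii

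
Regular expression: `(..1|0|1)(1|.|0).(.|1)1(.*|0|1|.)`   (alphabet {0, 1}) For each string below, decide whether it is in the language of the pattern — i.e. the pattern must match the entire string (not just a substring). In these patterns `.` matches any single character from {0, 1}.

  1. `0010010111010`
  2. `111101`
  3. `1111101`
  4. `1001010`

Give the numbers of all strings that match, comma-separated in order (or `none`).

3

1 → no match
2 → no match
3 → match
4 → no match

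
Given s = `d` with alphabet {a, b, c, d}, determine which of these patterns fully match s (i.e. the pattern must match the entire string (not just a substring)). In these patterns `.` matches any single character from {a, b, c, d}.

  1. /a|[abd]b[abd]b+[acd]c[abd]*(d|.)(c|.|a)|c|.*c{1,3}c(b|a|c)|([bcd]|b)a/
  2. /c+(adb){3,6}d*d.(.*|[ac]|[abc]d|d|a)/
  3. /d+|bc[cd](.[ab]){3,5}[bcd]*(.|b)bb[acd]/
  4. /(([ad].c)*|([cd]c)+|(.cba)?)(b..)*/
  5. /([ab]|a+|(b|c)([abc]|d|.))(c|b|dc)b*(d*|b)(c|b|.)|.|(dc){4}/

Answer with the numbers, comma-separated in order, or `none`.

1 → no match
2 → no match — must start with `c`
3 → match
4 → no match
5 → match

3, 5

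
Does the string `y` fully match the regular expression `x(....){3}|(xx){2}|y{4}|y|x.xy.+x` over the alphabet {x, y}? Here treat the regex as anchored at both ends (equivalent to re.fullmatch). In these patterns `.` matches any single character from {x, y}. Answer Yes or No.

Yes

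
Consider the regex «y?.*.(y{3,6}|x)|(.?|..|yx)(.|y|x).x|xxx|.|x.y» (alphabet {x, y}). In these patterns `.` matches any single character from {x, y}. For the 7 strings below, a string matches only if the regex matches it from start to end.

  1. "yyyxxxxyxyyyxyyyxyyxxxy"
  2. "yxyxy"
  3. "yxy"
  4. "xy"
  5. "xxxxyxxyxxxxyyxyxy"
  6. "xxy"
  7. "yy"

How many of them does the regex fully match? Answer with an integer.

1 → no match
2. "yxyxy" → no match
3. "yxy" → no match
4. "xy" → no match
5 → no match
6. "xxy" → match
7. "yy" → no match
Total matched: 1

1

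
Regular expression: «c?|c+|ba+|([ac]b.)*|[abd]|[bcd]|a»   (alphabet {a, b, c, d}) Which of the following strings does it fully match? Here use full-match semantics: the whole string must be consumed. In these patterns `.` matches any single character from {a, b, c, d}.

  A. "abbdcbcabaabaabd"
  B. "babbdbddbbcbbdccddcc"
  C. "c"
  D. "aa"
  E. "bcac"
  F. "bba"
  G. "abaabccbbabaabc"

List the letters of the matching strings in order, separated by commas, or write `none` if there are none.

A → no match
B → no match
C. "c" → match
D. "aa" → no match
E. "bcac" → no match
F. "bba" → no match
G → match

C, G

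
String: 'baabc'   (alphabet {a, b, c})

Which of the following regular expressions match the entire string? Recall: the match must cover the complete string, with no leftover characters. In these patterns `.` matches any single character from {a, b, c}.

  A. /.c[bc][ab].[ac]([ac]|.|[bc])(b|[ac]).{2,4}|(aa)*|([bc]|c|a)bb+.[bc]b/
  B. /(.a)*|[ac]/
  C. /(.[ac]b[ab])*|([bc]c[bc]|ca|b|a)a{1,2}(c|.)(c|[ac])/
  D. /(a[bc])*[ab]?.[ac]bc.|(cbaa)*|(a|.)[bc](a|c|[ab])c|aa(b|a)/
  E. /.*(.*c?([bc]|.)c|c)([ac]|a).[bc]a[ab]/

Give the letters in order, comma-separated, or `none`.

C

A → no match
B → no match
C → match
D → no match
E → no match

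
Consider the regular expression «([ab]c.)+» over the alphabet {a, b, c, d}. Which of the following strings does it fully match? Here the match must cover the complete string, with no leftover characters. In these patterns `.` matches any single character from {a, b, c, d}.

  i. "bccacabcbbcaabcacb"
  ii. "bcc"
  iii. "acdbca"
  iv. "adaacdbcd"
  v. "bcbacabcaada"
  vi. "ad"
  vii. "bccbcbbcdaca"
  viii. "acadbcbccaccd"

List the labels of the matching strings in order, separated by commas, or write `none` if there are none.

i → no match
ii. "bcc" → match
iii. "acdbca" → match
iv. "adaacdbcd" → no match
v. "bcbacabcaada" → no match
vi. "ad" → no match
vii. "bccbcbbcdaca" → match
viii → no match

ii, iii, vii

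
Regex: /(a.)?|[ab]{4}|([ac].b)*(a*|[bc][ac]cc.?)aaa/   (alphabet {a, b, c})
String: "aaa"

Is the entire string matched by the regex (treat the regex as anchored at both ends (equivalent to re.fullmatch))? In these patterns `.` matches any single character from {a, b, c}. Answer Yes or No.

Yes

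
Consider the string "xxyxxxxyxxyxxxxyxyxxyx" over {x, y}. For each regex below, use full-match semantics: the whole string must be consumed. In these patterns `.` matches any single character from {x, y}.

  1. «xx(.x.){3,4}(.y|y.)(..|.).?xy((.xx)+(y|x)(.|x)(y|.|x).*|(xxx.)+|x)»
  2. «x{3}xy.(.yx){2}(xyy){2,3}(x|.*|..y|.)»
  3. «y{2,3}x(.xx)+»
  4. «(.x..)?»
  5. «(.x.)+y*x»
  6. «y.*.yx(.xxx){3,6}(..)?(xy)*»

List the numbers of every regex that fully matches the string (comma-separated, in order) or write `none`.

1

1 → match
2 → no match
3 → no match — must start with "y"
4 → no match
5 → no match
6 → no match — must start with "y"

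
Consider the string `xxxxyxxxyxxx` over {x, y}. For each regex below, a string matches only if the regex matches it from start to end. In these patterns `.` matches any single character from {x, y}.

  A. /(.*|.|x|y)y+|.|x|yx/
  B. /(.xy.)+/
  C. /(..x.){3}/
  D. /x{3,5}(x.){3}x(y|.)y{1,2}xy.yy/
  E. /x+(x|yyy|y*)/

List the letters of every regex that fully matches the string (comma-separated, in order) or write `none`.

C

A → no match
B → no match
C → match
D → no match — must end with `yy`
E → no match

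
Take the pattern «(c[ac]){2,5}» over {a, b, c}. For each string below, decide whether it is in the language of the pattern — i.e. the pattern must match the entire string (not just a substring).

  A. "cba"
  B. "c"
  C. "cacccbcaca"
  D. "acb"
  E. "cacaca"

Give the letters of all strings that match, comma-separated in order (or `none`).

A. "cba" → no match
B. "c" → no match
C. "cacccbcaca" → no match
D. "acb" → no match — must start with "c"
E. "cacaca" → match

E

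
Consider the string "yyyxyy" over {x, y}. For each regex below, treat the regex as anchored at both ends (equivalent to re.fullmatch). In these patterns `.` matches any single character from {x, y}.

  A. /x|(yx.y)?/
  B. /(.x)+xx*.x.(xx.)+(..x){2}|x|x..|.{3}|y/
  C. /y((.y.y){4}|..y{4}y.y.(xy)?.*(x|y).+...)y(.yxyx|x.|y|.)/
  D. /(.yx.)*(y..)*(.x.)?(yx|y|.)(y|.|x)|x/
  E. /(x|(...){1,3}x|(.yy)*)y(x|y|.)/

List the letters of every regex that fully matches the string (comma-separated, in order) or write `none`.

E

A → no match
B → no match
C → no match
D → no match
E → match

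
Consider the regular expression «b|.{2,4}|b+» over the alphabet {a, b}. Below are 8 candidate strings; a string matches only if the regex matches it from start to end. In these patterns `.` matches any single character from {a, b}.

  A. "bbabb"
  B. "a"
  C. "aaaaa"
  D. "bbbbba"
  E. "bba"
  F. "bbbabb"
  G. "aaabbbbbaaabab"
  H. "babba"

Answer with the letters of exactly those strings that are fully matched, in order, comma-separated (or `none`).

E

A → no match
B → no match
C → no match
D → no match
E → match
F → no match
G → no match
H → no match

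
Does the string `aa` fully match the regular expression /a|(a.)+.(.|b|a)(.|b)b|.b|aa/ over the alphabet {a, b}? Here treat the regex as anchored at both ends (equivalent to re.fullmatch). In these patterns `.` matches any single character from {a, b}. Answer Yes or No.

Yes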